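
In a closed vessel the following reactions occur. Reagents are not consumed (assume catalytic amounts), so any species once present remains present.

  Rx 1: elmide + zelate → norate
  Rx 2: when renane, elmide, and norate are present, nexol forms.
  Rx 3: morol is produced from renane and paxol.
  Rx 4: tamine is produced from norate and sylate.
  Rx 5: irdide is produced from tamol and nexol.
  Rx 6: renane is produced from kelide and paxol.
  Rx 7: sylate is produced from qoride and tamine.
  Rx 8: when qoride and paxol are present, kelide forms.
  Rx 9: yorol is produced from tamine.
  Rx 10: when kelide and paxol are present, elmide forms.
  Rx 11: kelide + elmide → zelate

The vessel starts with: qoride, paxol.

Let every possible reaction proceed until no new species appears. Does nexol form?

Yes

qoride and paxol present → kelide forms (Rx 8).
kelide and paxol present → renane forms (Rx 6).
kelide and paxol present → elmide forms (Rx 10).
kelide and elmide present → zelate forms (Rx 11).
elmide and zelate present → norate forms (Rx 1).
renane, elmide, and norate present → nexol forms (Rx 2).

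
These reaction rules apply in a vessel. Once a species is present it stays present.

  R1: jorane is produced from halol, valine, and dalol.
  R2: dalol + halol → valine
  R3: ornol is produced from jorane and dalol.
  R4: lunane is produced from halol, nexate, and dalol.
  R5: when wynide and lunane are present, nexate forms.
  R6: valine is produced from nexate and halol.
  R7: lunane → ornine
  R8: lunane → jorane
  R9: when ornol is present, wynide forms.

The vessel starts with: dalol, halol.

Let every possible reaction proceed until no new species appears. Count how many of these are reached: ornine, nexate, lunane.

0

ornine would need lunane (R7), but lunane never forms.
nexate would need wynide and lunane (R5), but lunane never forms.
lunane would need halol, nexate, and dalol (R4), but nexate never forms.
None of the 3 are reached.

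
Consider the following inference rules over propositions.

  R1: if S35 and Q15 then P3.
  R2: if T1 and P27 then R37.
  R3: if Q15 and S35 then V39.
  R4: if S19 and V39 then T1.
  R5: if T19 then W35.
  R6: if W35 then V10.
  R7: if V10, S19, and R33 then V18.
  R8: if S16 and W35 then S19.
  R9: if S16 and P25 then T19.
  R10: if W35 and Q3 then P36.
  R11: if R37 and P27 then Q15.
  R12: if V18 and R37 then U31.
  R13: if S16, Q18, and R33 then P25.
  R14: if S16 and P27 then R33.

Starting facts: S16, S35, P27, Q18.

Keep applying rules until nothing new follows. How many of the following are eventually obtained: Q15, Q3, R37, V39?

Q15 would need R37 and P27 (R11), but R37 is never established.
No rule produces Q3, and it is not given.
R37 would need T1 and P27 (R2), but T1 is never established.
V39 would need Q15 and S35 (R3), but Q15 is never established.
None of the 4 are reached.

0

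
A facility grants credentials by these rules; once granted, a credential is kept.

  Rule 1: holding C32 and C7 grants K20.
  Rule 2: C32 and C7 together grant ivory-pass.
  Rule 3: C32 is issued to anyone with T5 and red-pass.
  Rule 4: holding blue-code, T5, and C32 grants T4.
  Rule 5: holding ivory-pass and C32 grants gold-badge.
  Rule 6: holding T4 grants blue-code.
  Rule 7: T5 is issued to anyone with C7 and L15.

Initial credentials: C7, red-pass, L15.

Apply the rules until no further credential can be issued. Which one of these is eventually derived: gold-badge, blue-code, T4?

gold-badge

Holding C7 and L15 grants T5 (Rule 7).
Holding T5 and red-pass grants C32 (Rule 3).
Holding C32 and C7 grants ivory-pass (Rule 2).
Holding ivory-pass and C32 grants gold-badge (Rule 5).
T4 would need blue-code, T5, and C32 (Rule 4), but blue-code is never granted. blue-code would need T4 (Rule 6), but T4 is never granted.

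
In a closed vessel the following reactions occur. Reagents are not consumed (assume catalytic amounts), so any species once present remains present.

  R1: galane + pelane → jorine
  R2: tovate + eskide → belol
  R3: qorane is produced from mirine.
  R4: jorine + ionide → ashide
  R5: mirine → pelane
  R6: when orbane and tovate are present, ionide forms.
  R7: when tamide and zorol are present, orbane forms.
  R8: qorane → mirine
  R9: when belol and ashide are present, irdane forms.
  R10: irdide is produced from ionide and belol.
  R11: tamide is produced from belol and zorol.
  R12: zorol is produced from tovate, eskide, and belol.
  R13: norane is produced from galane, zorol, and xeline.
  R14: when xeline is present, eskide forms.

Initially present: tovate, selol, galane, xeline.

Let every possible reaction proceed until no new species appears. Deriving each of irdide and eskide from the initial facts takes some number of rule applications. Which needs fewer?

eskide

eskide: xeline present → eskide forms (R14). [1 rule application]
irdide: xeline present → eskide forms (R14). tovate and eskide present → belol forms (R2). tovate, eskide, and belol present → zorol forms (R12). belol and zorol present → tamide forms (R11). tamide and zorol present → orbane forms (R7). orbane and tovate present → ionide forms (R6). ionide and belol present → irdide forms (R10). [7 rule applications]
eskide needs fewer.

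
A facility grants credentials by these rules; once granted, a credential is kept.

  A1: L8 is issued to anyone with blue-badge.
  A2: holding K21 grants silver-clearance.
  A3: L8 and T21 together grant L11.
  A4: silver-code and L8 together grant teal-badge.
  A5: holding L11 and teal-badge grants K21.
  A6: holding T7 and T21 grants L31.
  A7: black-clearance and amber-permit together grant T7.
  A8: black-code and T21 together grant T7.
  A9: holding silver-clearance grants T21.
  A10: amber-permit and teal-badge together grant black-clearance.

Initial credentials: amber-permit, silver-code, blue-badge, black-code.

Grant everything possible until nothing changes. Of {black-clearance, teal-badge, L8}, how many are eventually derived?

Holding blue-badge grants L8 (A1).
Holding silver-code and L8 grants teal-badge (A4).
Holding amber-permit and teal-badge grants black-clearance (A10).
black-clearance: reached.
teal-badge: reached.
L8: reached.
All 3 are reached.

3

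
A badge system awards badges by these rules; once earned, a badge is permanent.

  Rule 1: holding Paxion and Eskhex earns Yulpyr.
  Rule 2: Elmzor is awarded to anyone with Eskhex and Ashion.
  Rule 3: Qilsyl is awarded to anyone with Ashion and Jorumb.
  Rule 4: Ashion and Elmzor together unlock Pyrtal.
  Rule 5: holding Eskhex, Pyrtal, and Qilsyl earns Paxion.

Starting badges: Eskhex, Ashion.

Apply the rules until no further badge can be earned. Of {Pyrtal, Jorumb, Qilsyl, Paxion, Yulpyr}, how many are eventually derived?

With Eskhex and Ashion, Elmzor is earned (Rule 2).
With Ashion and Elmzor, Pyrtal is earned (Rule 4).
Pyrtal: reached.
No rule produces Jorumb, and it is not given.
Qilsyl would need Ashion and Jorumb (Rule 3), but Jorumb is never earned.
Paxion would need Eskhex, Pyrtal, and Qilsyl (Rule 5), but Qilsyl is never earned.
Yulpyr would need Paxion and Eskhex (Rule 1), but Paxion is never earned.
Reached: Pyrtal — 1 of the 5.

1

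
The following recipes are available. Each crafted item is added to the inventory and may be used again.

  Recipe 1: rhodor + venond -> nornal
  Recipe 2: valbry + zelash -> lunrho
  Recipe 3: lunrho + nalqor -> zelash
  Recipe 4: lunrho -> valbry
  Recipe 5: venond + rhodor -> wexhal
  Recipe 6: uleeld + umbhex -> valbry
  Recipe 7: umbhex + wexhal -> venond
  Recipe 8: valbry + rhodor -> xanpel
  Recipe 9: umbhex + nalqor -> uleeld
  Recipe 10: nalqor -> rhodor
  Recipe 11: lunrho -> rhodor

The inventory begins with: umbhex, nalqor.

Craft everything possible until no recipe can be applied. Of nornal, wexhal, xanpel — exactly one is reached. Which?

xanpel

Using Recipe 9, umbhex and nalqor make uleeld.
nalqor -> rhodor (Recipe 10).
uleeld + umbhex -> valbry (Recipe 6).
valbry + rhodor -> xanpel (Recipe 8).
nornal would need rhodor and venond (Recipe 1), but venond is never obtained. wexhal would need venond and rhodor (Recipe 5), but venond is never obtained.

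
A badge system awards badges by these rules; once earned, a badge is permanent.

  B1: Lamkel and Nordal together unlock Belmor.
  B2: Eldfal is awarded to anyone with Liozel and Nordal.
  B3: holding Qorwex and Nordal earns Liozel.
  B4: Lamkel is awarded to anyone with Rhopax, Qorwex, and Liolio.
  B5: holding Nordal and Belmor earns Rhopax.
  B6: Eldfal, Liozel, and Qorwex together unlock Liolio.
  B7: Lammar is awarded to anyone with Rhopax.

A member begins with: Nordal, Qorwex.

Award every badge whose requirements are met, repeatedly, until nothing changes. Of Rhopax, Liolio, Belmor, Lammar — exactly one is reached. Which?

With Qorwex and Nordal, Liozel is earned (B3).
With Liozel and Nordal, Eldfal is earned (B2).
With Eldfal, Liozel, and Qorwex, Liolio is earned (B6).
Rhopax would need Nordal and Belmor (B5), but Belmor is never earned. Lammar would need Rhopax (B7), but Rhopax is never earned. Belmor would need Lamkel and Nordal (B1), but Lamkel is never earned.

Liolio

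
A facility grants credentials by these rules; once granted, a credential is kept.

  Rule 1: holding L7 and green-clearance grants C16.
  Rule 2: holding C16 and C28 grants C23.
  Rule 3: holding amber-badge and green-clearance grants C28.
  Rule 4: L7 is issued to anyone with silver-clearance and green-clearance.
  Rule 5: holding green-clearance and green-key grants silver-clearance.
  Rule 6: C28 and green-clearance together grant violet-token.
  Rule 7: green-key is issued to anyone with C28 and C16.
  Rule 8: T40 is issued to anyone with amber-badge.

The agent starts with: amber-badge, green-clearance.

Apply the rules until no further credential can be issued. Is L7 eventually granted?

L7 would need silver-clearance and green-clearance (Rule 4), but silver-clearance is never granted.

No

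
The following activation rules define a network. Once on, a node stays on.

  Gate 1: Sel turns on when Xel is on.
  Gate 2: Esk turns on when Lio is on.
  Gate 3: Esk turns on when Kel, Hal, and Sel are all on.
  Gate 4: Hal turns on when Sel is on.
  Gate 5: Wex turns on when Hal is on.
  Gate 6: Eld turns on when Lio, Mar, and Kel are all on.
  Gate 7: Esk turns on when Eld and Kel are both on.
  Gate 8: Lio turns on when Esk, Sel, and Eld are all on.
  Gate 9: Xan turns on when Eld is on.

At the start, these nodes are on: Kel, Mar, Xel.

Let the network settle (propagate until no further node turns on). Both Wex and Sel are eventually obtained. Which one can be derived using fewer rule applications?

Sel

Sel: Gate 1: Xel on → Sel on. [1 rule application]
Wex: Xel is on, so Sel turns on (Gate 1). Gate 4: Sel on → Hal on. Hal is on, so Wex turns on (Gate 5). [3 rule applications]
Sel needs fewer.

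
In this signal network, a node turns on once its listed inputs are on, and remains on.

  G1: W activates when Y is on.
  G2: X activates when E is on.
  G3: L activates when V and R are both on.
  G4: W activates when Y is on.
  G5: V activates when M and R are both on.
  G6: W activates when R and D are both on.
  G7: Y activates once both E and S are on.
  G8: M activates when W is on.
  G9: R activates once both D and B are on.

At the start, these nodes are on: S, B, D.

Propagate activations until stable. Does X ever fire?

X would need E (G2), but E never turns on.

No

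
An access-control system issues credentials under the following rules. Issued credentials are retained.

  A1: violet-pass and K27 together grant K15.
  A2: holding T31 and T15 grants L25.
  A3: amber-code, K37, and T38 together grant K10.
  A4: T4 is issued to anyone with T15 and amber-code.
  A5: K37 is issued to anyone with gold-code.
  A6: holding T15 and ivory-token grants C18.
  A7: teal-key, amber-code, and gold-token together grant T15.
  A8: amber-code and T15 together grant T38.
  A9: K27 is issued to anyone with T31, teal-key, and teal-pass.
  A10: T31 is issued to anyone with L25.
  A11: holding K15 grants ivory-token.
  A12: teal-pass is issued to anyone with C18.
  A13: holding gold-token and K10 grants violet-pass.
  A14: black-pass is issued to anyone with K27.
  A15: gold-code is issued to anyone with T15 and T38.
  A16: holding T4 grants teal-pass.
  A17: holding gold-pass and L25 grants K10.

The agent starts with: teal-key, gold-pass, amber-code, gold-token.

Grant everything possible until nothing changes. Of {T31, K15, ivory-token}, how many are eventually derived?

0

T31 would need L25 (A10), but L25 is never granted.
K15 would need violet-pass and K27 (A1), but K27 is never granted.
ivory-token would need K15 (A11), but K15 is never granted.
None of the 3 are reached.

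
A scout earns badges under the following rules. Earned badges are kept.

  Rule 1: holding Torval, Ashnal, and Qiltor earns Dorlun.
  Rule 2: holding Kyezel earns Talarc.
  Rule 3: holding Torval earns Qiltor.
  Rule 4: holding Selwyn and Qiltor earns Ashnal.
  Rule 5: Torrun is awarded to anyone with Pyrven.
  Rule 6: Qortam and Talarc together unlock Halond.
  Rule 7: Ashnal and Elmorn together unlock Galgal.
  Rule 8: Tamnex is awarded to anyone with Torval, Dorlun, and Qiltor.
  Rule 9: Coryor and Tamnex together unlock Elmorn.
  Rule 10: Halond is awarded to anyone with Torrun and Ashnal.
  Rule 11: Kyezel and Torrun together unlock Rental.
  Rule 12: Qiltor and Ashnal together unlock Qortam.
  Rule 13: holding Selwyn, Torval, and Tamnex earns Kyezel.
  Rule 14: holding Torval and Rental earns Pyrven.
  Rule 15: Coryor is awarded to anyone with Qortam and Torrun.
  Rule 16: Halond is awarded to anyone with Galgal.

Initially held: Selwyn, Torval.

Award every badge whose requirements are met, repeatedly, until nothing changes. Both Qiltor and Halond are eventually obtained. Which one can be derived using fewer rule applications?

Qiltor: With Torval, Qiltor is earned (Rule 3). [1 rule application]
Halond: With Torval, Qiltor is earned (Rule 3). With Selwyn and Qiltor, Ashnal is earned (Rule 4). With Qiltor and Ashnal, Qortam is earned (Rule 12). With Torval, Ashnal, and Qiltor, Dorlun is earned (Rule 1). With Torval, Dorlun, and Qiltor, Tamnex is earned (Rule 8). With Selwyn, Torval, and Tamnex, Kyezel is earned (Rule 13). With Kyezel, Talarc is earned (Rule 2). With Qortam and Talarc, Halond is earned (Rule 6). [8 rule applications]
Qiltor needs fewer.

Qiltor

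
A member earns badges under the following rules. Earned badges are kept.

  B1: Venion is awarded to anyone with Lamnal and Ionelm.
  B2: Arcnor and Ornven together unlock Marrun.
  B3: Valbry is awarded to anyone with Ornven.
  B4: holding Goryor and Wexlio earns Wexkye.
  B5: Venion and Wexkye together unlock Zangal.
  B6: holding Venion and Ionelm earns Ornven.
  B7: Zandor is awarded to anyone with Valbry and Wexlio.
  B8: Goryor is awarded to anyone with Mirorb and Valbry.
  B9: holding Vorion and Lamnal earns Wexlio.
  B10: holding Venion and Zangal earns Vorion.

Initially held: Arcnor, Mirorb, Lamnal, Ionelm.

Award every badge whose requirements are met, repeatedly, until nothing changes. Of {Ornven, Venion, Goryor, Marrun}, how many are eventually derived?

With Lamnal and Ionelm, Venion is earned (B1).
With Venion and Ionelm, Ornven is earned (B6).
With Ornven, Valbry is earned (B3).
With Arcnor and Ornven, Marrun is earned (B2).
With Mirorb and Valbry, Goryor is earned (B8).
Ornven: reached.
Venion: reached.
Goryor: reached.
Marrun: reached.
All 4 are reached.

4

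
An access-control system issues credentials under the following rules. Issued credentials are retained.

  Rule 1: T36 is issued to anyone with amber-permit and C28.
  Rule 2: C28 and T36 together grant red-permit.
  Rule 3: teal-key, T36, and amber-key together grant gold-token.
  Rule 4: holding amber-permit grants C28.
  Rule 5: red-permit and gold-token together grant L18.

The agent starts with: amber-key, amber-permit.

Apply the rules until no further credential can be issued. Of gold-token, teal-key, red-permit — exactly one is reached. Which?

red-permit

Holding amber-permit grants C28 (Rule 4).
Holding amber-permit and C28 grants T36 (Rule 1).
Holding C28 and T36 grants red-permit (Rule 2).
No rule produces teal-key, and it is not given. gold-token would need teal-key, T36, and amber-key (Rule 3), but teal-key is never granted.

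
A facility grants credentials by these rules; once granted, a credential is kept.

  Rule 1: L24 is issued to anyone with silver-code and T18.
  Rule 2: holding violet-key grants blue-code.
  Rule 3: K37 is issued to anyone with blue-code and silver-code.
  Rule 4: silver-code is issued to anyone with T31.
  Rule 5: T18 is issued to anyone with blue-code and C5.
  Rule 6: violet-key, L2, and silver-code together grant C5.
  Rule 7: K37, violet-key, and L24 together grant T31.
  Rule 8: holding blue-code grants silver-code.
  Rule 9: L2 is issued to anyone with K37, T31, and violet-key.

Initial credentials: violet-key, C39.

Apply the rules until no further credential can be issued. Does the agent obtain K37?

Yes

Holding violet-key grants blue-code (Rule 2).
Holding blue-code grants silver-code (Rule 8).
Holding blue-code and silver-code grants K37 (Rule 3).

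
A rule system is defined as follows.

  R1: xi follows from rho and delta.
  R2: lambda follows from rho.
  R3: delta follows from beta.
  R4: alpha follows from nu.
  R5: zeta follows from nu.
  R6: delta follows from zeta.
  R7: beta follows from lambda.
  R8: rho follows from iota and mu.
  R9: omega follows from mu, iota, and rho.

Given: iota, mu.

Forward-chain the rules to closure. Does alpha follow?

alpha would need nu (R4), but nu is never established.

No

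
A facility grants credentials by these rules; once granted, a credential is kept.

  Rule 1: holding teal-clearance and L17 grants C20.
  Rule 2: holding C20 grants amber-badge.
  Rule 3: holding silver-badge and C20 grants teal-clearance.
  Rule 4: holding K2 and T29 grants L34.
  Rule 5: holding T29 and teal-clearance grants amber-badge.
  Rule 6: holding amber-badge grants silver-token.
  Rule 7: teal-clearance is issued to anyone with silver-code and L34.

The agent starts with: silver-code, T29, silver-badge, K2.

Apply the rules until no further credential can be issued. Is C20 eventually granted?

C20 would need teal-clearance and L17 (Rule 1), but L17 is never granted.

No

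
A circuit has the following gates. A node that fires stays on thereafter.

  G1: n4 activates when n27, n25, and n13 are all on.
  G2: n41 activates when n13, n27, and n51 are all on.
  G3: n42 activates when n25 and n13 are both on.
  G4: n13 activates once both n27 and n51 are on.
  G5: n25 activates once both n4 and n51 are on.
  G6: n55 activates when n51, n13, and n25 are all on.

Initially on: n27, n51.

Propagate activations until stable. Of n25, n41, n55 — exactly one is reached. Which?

n27 and n51 are on, so n13 activates (G4).
n13, n27, and n51 are on, so n41 activates (G2).
n55 would need n51, n13, and n25 (G6), but n25 never turns on. n25 would need n4 and n51 (G5), but n4 never turns on.

n41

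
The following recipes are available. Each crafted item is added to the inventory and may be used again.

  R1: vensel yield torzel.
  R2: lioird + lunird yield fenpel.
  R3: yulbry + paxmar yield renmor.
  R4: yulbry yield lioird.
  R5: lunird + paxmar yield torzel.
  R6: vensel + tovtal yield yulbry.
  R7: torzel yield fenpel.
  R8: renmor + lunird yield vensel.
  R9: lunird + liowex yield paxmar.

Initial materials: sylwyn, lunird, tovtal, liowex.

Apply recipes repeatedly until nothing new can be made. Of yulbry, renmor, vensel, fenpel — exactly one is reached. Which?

Using R9, lunird and liowex make paxmar.
Using R5, lunird and paxmar make torzel.
torzel → fenpel (R7).
yulbry would need vensel and tovtal (R6), but vensel is never obtained. vensel would need renmor and lunird (R8), but renmor is never obtained. renmor would need yulbry and paxmar (R3), but yulbry is never obtained.

fenpel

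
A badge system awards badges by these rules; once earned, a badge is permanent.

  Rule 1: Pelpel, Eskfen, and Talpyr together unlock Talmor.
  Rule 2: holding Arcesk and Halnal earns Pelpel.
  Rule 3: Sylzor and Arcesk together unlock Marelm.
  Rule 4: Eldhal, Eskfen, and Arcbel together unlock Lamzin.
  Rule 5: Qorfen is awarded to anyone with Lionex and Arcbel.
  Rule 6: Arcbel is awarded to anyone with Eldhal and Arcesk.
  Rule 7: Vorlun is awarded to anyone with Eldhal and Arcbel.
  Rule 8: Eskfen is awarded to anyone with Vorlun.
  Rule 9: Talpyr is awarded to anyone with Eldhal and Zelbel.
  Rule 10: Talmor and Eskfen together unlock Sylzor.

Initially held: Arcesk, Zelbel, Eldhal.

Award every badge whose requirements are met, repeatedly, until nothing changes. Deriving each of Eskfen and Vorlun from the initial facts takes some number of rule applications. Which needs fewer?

Vorlun: With Eldhal and Arcesk, Arcbel is earned (Rule 6). With Eldhal and Arcbel, Vorlun is earned (Rule 7). [2 rule applications]
Eskfen: With Eldhal and Arcesk, Arcbel is earned (Rule 6). With Eldhal and Arcbel, Vorlun is earned (Rule 7). With Vorlun, Eskfen is earned (Rule 8). [3 rule applications]
Vorlun needs fewer.

Vorlun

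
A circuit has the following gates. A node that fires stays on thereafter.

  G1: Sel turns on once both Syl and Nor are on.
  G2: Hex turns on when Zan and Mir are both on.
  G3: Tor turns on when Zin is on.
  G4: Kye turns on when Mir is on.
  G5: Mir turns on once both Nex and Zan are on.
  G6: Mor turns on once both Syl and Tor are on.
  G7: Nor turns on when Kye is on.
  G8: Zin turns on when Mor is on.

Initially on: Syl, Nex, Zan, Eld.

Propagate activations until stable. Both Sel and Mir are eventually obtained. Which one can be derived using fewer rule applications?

Mir: G5: Nex and Zan on → Mir on. [1 rule application]
Sel: Nex and Zan are on, so Mir turns on (G5). Mir is on, so Kye turns on (G4). G7: Kye on → Nor on. Syl and Nor are on, so Sel turns on (G1). [4 rule applications]
Mir needs fewer.

Mir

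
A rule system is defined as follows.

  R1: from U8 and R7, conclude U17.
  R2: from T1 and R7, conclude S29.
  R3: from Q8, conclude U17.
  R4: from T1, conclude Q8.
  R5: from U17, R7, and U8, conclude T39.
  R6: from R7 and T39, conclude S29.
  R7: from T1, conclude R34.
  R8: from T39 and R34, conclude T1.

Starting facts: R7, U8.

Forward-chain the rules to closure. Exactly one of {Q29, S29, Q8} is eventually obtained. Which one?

S29

From U8 and R7, R1 gives U17.
From U17, R7, and U8, R5 gives T39.
R7 and T39 hold, so S29 follows (R6).
No rule produces Q29, and it is not given. Q8 would need T1 (R4), but T1 is never established.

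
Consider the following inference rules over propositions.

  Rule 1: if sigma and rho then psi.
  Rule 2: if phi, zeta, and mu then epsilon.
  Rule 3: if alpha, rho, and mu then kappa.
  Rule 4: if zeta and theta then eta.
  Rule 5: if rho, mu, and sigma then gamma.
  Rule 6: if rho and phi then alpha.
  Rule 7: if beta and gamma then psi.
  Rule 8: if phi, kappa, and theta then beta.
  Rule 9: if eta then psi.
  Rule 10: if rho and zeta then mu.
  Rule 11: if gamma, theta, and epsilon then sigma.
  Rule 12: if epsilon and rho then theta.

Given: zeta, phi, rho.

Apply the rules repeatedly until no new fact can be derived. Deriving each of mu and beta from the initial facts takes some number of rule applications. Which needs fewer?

mu: From rho and zeta, Rule 10 gives mu. [1 rule application]
beta: rho and phi hold, so alpha follows (Rule 6). rho and zeta hold, so mu follows (Rule 10). From alpha, rho, and mu, Rule 3 gives kappa. From phi, zeta, and mu, Rule 2 gives epsilon. From epsilon and rho, Rule 12 gives theta. From phi, kappa, and theta, Rule 8 gives beta. [6 rule applications]
mu needs fewer.

mu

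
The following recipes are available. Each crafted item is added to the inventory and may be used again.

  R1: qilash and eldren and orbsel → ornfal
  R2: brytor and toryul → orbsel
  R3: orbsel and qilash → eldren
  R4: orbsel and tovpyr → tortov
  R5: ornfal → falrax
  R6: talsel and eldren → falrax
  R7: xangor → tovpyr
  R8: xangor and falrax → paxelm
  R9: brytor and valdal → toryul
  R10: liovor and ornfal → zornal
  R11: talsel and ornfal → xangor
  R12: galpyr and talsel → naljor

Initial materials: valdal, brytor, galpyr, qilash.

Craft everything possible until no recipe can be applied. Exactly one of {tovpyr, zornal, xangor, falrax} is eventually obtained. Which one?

falrax

brytor and valdal → toryul (R9).
brytor and toryul → orbsel (R2).
Using R3, orbsel and qilash make eldren.
qilash and eldren and orbsel → ornfal (R1).
Using R5, ornfal makes falrax.
tovpyr would need xangor (R7), but xangor is never obtained. xangor would need talsel and ornfal (R11), but talsel is never obtained. zornal would need liovor and ornfal (R10), but liovor is never obtained.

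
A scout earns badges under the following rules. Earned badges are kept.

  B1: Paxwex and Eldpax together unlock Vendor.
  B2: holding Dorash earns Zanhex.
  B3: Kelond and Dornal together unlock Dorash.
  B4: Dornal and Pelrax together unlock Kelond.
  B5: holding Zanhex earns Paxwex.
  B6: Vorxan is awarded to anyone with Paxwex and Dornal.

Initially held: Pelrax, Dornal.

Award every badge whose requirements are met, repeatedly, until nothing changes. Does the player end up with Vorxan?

With Dornal and Pelrax, Kelond is earned (B4).
With Kelond and Dornal, Dorash is earned (B3).
With Dorash, Zanhex is earned (B2).
With Zanhex, Paxwex is earned (B5).
With Paxwex and Dornal, Vorxan is earned (B6).

Yes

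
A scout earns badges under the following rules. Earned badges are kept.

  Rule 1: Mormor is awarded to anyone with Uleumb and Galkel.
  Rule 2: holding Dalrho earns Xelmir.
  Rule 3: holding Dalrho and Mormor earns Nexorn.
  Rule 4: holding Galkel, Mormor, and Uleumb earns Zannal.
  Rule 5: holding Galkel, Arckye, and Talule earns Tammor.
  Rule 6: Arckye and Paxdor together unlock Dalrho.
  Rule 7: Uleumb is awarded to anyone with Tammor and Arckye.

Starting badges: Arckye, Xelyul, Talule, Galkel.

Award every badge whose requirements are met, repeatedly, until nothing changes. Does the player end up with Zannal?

With Galkel, Arckye, and Talule, Tammor is earned (Rule 5).
With Tammor and Arckye, Uleumb is earned (Rule 7).
With Uleumb and Galkel, Mormor is earned (Rule 1).
With Galkel, Mormor, and Uleumb, Zannal is earned (Rule 4).

Yes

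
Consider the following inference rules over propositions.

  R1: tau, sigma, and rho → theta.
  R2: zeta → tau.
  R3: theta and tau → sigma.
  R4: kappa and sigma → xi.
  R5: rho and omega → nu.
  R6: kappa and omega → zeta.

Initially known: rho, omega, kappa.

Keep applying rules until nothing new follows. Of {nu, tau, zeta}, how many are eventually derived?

rho and omega hold, so nu follows (R5).
From kappa and omega, R6 gives zeta.
zeta holds, so tau follows (R2).
nu: reached.
tau: reached.
zeta: reached.
All 3 are reached.

3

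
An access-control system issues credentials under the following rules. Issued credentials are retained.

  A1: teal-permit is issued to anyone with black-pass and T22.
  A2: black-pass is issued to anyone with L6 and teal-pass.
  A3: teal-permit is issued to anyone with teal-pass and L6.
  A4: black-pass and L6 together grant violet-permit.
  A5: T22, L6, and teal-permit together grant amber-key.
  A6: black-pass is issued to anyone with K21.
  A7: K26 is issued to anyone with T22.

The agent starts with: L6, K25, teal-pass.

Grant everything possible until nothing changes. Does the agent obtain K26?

K26 would need T22 (A7), but T22 is never granted.

No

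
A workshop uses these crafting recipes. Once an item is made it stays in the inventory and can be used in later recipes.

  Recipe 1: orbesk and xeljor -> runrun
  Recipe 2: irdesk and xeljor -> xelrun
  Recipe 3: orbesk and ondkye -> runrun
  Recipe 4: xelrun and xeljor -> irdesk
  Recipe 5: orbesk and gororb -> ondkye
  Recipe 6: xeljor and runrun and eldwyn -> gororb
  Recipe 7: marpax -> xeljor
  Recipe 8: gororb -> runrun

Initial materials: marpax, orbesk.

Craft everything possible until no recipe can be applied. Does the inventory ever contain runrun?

Yes

Using Recipe 7, marpax makes xeljor.
orbesk and xeljor -> runrun (Recipe 1).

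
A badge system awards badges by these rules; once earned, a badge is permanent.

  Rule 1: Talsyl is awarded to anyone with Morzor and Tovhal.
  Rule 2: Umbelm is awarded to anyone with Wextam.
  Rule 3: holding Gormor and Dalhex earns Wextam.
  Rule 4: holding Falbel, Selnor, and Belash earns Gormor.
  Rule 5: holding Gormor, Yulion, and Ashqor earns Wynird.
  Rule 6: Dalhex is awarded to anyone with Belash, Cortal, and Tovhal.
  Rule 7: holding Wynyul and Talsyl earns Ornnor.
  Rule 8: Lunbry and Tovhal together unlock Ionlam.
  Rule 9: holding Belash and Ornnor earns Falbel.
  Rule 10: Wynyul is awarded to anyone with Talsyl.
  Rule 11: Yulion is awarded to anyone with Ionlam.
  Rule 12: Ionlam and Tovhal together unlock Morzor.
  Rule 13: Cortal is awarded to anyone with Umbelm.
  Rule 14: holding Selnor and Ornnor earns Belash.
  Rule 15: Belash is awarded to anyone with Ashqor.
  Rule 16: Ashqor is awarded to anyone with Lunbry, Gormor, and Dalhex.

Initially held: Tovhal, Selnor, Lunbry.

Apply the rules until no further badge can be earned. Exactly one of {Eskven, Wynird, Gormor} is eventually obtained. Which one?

With Lunbry and Tovhal, Ionlam is earned (Rule 8).
With Ionlam and Tovhal, Morzor is earned (Rule 12).
With Morzor and Tovhal, Talsyl is earned (Rule 1).
With Talsyl, Wynyul is earned (Rule 10).
With Wynyul and Talsyl, Ornnor is earned (Rule 7).
With Selnor and Ornnor, Belash is earned (Rule 14).
With Belash and Ornnor, Falbel is earned (Rule 9).
With Falbel, Selnor, and Belash, Gormor is earned (Rule 4).
No rule produces Eskven, and it is not given. Wynird would need Gormor, Yulion, and Ashqor (Rule 5), but Ashqor is never earned.

Gormor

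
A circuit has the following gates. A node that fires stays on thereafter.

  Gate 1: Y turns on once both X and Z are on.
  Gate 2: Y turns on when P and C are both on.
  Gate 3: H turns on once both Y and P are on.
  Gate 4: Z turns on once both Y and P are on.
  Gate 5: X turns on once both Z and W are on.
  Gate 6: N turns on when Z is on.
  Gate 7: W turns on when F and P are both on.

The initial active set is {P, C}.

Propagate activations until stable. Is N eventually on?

P and C are on, so Y turns on (Gate 2).
Y and P are on, so Z turns on (Gate 4).
Z is on, so N turns on (Gate 6).

Yes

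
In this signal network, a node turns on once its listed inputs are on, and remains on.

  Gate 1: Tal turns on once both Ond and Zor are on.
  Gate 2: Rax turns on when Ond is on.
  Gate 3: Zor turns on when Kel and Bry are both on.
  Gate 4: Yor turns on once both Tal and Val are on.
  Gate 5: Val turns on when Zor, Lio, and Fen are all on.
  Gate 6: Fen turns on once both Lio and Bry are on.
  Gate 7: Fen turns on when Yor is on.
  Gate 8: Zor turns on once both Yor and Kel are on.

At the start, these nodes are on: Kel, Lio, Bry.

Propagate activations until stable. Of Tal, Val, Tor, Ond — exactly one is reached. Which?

Val

Gate 6: Lio and Bry on → Fen on.
Kel and Bry are on, so Zor turns on (Gate 3).
Gate 5: Zor, Lio, and Fen on → Val on.
No rule produces Ond, and it is not given. Tal would need Ond and Zor (Gate 1), but Ond never turns on. No rule produces Tor, and it is not given.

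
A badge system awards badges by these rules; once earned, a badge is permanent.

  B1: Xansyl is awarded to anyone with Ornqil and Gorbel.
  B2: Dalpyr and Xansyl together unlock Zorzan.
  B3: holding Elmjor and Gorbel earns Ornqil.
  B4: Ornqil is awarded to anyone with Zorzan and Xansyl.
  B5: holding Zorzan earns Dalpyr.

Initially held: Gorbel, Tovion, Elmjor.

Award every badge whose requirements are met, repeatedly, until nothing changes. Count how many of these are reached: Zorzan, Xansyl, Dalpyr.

1

With Elmjor and Gorbel, Ornqil is earned (B3).
With Ornqil and Gorbel, Xansyl is earned (B1).
Zorzan would need Dalpyr and Xansyl (B2), but Dalpyr is never earned.
Xansyl: reached.
Dalpyr would need Zorzan (B5), but Zorzan is never earned.
Reached: Xansyl — 1 of the 3.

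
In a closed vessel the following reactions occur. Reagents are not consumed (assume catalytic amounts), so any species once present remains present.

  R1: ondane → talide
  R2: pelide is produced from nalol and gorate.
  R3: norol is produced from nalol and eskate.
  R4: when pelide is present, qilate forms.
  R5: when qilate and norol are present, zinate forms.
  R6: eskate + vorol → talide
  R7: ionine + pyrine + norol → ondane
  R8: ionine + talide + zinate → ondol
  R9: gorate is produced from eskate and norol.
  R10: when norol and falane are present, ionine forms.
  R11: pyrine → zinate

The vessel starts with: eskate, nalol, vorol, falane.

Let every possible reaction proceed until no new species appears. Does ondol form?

eskate and vorol present → talide forms (R6).
nalol and eskate present → norol forms (R3).
eskate and norol present → gorate forms (R9).
norol and falane present → ionine forms (R10).
nalol and gorate present → pelide forms (R2).
pelide present → qilate forms (R4).
qilate and norol present → zinate forms (R5).
ionine, talide, and zinate present → ondol forms (R8).

Yes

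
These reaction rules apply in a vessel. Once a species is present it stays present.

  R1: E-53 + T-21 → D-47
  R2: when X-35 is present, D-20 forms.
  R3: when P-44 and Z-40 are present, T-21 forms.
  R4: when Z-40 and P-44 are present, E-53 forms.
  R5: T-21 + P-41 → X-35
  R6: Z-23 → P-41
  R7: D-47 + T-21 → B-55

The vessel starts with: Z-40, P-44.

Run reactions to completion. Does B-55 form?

Z-40 and P-44 present → E-53 forms (R4).
P-44 and Z-40 present → T-21 forms (R3).
E-53 and T-21 present → D-47 forms (R1).
D-47 and T-21 present → B-55 forms (R7).

Yes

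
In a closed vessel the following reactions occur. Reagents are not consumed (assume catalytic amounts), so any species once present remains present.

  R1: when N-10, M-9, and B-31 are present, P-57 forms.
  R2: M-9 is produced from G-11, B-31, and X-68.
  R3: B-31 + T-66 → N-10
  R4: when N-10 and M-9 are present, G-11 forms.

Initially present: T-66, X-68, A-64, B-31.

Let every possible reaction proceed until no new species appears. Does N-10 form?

Yes

B-31 and T-66 present → N-10 forms (R3).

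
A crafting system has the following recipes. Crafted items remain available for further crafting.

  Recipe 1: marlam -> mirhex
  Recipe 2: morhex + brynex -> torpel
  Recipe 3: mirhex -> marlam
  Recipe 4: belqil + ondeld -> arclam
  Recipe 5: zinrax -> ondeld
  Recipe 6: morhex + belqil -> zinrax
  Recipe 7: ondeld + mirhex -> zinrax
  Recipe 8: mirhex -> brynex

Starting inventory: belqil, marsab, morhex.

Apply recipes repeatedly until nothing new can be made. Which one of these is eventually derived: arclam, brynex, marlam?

morhex + belqil -> zinrax (Recipe 6).
zinrax -> ondeld (Recipe 5).
belqil + ondeld -> arclam (Recipe 4).
brynex would need mirhex (Recipe 8), but mirhex is never obtained. marlam would need mirhex (Recipe 3), but mirhex is never obtained.

arclam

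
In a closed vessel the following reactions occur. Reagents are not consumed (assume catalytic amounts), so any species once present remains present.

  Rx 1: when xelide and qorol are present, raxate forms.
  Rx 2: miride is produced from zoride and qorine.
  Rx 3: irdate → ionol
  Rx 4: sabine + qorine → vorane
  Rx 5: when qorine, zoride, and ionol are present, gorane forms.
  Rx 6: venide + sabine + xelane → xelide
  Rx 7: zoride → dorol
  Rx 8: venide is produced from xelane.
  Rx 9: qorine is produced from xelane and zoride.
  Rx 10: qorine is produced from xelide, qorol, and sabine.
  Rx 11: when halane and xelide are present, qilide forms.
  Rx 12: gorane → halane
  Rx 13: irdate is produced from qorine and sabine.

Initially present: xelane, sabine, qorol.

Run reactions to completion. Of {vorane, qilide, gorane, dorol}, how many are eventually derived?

xelane present → venide forms (Rx 8).
venide, sabine, and xelane present → xelide forms (Rx 6).
xelide, qorol, and sabine present → qorine forms (Rx 10).
sabine and qorine present → vorane forms (Rx 4).
vorane: reached.
qilide would need halane and xelide (Rx 11), but halane never forms.
gorane would need qorine, zoride, and ionol (Rx 5), but zoride never forms.
dorol would need zoride (Rx 7), but zoride never forms.
Reached: vorane — 1 of the 4.

1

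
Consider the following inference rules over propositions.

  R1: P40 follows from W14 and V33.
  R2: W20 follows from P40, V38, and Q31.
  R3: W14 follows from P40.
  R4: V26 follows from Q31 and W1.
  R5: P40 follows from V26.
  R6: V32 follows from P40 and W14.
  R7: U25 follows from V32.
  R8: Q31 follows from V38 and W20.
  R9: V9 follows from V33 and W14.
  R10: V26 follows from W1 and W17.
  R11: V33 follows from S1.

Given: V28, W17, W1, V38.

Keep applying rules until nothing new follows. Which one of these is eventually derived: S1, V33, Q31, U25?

From W1 and W17, R10 gives V26.
V26 holds, so P40 follows (R5).
P40 holds, so W14 follows (R3).
P40 and W14 hold, so V32 follows (R6).
From V32, R7 gives U25.
No rule produces S1, and it is not given. Q31 would need V38 and W20 (R8), but W20 is never established. V33 would need S1 (R11), but S1 is never established.

U25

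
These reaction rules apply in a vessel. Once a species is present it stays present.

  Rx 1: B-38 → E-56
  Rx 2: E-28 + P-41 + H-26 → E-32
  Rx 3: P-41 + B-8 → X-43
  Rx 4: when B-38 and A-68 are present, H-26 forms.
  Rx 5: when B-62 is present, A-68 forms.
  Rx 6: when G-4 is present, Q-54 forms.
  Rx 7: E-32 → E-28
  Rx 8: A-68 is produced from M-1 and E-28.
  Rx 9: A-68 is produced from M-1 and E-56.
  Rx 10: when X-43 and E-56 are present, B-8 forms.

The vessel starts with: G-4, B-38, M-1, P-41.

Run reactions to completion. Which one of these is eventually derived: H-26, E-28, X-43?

B-38 present → E-56 forms (Rx 1).
M-1 and E-56 present → A-68 forms (Rx 9).
B-38 and A-68 present → H-26 forms (Rx 4).
E-28 would need E-32 (Rx 7), but E-32 never forms. X-43 would need P-41 and B-8 (Rx 3), but B-8 never forms.

H-26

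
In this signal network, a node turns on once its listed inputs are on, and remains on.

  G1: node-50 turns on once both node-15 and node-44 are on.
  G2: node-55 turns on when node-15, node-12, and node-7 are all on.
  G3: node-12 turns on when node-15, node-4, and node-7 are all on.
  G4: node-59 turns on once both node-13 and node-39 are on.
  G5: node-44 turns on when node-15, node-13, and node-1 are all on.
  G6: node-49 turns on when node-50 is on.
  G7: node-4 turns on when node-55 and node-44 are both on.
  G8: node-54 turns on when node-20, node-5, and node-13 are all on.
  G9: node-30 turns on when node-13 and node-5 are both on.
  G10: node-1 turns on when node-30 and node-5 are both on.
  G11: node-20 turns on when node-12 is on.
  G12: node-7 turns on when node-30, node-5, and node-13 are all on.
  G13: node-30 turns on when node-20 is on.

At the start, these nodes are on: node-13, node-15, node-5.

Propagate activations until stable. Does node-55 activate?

No

node-55 would need node-15, node-12, and node-7 (G2), but node-12 never turns on.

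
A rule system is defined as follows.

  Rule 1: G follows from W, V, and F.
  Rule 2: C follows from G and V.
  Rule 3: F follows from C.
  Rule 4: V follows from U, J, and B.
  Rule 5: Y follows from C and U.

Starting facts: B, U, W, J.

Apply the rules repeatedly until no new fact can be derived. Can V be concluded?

Yes

U, J, and B hold, so V follows (Rule 4).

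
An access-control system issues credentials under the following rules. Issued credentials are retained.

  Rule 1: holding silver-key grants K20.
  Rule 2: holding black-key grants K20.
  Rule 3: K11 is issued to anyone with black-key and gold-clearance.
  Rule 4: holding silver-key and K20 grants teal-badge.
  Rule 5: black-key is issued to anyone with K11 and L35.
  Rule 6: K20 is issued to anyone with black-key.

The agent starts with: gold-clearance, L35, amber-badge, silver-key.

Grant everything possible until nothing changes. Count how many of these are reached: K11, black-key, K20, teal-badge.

2

Holding silver-key grants K20 (Rule 1).
Holding silver-key and K20 grants teal-badge (Rule 4).
K11 would need black-key and gold-clearance (Rule 3), but black-key is never granted.
black-key would need K11 and L35 (Rule 5), but K11 is never granted.
K20: reached.
teal-badge: reached.
Reached: K20 and teal-badge — 2 of the 4.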